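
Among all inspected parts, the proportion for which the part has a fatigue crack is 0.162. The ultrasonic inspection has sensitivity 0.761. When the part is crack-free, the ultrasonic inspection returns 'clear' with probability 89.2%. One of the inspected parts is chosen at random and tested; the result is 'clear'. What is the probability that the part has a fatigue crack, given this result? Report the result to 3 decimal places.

Write H for 'the part has a fatigue crack'. Prior odds H:¬H = 0.162/0.838 = 0.19332. For the 'clear' outcome, the likelihood ratio is 0.239/0.892 = 0.26794.
Posterior odds = 0.19332 × 0.26794 = 0.051797, so P(H|E) = 0.051797/(1+0.051797) = 0.049.

P(H | E) ≈ 0.049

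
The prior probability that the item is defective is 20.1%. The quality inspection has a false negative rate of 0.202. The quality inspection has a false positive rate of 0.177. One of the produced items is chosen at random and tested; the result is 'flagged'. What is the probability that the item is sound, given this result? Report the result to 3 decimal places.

P(¬H | E) ≈ 0.469

Let H be the event that the item is defective. P(H) = 0.201, so P(¬H) = 0.799. With E the 'flagged' result, P(E|H) = 0.798 and P(E|¬H) = 0.177.
P(E) = 0.798·0.201 + 0.177·0.799 = 0.16040 + 0.14142 = 0.30182.
By Bayes' theorem, P(H|E) = 0.16040 / 0.30182 = 0.531. Hence P(¬H|E) = 1 − 0.531 = 0.469.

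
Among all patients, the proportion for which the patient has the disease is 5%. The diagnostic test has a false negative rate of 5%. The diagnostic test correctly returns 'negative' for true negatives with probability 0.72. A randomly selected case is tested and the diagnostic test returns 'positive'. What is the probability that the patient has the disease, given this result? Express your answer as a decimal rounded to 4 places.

P(H | E) ≈ 0.1515

Let H be the event that the patient has the disease. P(H) = 0.05, so P(¬H) = 0.95. With E the 'positive' result, P(E|H) = 0.95 and P(E|¬H) = 0.28.
P(E) = 0.95·0.05 + 0.28·0.95 = 0.047500 + 0.26600 = 0.31350.
By Bayes' theorem, P(H|E) = 0.047500 / 0.31350 = 0.1515.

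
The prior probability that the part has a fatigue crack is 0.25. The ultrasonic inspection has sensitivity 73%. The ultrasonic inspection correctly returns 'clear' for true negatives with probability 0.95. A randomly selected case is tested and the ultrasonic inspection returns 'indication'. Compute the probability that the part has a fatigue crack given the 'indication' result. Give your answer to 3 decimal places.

P(H | E) ≈ 0.830

Let H be the event that the part has a fatigue crack. P(H) = 0.25, so P(¬H) = 0.75. With E the 'indication' result, P(E|H) = 0.73 and P(E|¬H) = 0.05.
P(E) = 0.73·0.25 + 0.05·0.75 = 0.18250 + 0.037500 = 0.22000.
By Bayes' theorem, P(H|E) = 0.18250 / 0.22000 = 0.830.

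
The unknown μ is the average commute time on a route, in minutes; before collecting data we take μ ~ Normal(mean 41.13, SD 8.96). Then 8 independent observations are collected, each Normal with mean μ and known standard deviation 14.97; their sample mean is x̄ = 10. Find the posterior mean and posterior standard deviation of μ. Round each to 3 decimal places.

Posterior mean ≈ 18.052; posterior SD ≈ 4.557

Prior precision 1/τ₀² = 1/8.96² = 0.0124562; data precision n/σ² = 8/14.97² = 0.0356982.
Posterior precision = 0.0124562 + 0.0356982 = 0.0481544, giving posterior SD = 1/√0.0481544 = 4.557.
Posterior mean = (0.0124562·41.13 + 0.0356982·10) / 0.0481544 = 18.052.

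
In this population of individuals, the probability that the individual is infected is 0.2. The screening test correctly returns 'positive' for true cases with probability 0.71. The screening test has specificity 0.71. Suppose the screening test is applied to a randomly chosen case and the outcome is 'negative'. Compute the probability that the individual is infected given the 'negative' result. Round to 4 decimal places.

P(H | E) ≈ 0.0927

Write H for 'the individual is infected'. Prior odds H:¬H = 0.2/0.8 = 0.25000. For the 'negative' outcome, the likelihood ratio is 0.29/0.71 = 0.40845.
Posterior odds = 0.25000 × 0.40845 = 0.10211, so P(H|E) = 0.10211/(1+0.10211) = 0.0927.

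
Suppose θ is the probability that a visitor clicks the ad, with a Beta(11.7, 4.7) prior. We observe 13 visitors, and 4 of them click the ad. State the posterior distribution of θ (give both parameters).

Posterior: Beta(15.7, 13.7)

The binomial likelihood is conjugate to the Beta prior: with 4 successes and 9 failures, the posterior is Beta(11.7+4, 4.7+9) = Beta(15.7, 13.7).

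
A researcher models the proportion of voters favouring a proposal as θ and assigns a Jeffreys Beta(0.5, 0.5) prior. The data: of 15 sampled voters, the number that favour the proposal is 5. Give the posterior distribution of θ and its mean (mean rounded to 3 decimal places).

Observing 5 successes and 10 failures updates Beta(0.5, 0.5) by adding the success and failure counts to the two shape parameters: α = 0.5+5 = 5.5, β = 0.5+10 = 10.5.
E[θ | data] = 5.5/(5.5+10.5) = 0.344.

Posterior: Beta(5.5, 10.5); mean ≈ 0.344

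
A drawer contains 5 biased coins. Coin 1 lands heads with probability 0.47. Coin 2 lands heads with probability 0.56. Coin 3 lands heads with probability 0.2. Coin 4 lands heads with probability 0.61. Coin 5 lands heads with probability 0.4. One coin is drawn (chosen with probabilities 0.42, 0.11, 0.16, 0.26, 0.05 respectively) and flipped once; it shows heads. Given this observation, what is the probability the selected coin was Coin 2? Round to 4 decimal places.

P(heads|C1) = 0.47; P(heads|C2) = 0.56; P(heads|C3) = 0.2; P(heads|C4) = 0.61; P(heads|C5) = 0.4.
Prior × likelihood for each source: 0.42·0.47=0.1974, 0.11·0.56=0.06160, 0.16·0.2=0.03200, 0.26·0.61=0.1586, 0.05·0.4=0.02000. Summing gives P(heads) = 0.46960.
P(Coin 2 | heads) = 0.06160 / 0.46960 = 0.1312.

Posterior probability ≈ 0.1312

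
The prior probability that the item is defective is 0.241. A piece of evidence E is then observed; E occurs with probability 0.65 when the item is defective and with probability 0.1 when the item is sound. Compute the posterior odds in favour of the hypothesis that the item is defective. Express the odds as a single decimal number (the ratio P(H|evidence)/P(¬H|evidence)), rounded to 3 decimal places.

Posterior odds ≈ 2.064

Prior odds = 0.241/(1−0.241) = 0.31752. In log-odds, ln(0.31752) = -1.1472.
Add log likelihood ratio: ln(6.5000) = 1.8718.
Posterior log-odds = 0.72460, so posterior odds = exp(0.72460) = 2.0639.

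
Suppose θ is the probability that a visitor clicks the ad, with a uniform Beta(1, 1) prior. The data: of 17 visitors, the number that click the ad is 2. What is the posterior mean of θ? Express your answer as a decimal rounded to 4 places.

Posterior mean ≈ 0.1579

The binomial likelihood is conjugate to the Beta prior: with 2 successes and 15 failures, the posterior is Beta(1+2, 1+15) = Beta(3, 16).
E[θ | data] = 3/(3+16) = 0.1579.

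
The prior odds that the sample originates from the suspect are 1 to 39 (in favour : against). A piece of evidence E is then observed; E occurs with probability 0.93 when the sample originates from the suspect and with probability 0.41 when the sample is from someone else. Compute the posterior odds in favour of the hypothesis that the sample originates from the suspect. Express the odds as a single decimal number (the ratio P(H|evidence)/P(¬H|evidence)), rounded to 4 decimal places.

Prior odds = 1/39 = 0.025641.
Likelihood ratio for E = 0.93/0.41 = 2.2683.
Posterior odds = prior odds × LR = 0.058161.

Posterior odds ≈ 0.0582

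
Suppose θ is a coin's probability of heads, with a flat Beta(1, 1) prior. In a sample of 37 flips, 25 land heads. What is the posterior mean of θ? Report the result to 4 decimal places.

Observing 25 successes and 12 failures updates Beta(1, 1) by adding the success and failure counts to the two shape parameters: α = 1+25 = 26, β = 1+12 = 13.
Posterior mean = α/(α+β) = 26/39 = 0.6667.

Posterior mean ≈ 0.6667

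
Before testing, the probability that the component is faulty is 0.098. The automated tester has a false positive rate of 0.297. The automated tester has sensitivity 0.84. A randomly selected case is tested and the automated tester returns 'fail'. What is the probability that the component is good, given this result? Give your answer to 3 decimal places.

P(¬H | E) ≈ 0.765

Let H be the event that the component is faulty. P(H) = 0.098, so P(¬H) = 0.902. With E the 'fail' result, P(E|H) = 0.84 and P(E|¬H) = 0.297.
P(E) = 0.84·0.098 + 0.297·0.902 = 0.082320 + 0.26789 = 0.35021.
By Bayes' theorem, P(H|E) = 0.082320 / 0.35021 = 0.235. Hence P(¬H|E) = 1 − 0.235 = 0.765.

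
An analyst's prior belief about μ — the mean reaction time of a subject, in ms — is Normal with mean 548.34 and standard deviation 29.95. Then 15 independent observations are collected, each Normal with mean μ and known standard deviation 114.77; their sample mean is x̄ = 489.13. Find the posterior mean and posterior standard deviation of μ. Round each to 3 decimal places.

Posterior mean ≈ 518.420; posterior SD ≈ 21.065

With known σ, the Normal prior is conjugate. Weight on the data is w = (n/σ²)/(n/σ² + 1/τ₀²) = 0.00113877/(0.00113877+0.00111482) = 0.50531.
Posterior mean = w·x̄ + (1−w)·μ₀ = 0.50531·489.13 + 0.49469·548.34 = 518.420. Posterior variance = 1/(0.00113877+0.00111482) = 443.736, so SD = 21.065.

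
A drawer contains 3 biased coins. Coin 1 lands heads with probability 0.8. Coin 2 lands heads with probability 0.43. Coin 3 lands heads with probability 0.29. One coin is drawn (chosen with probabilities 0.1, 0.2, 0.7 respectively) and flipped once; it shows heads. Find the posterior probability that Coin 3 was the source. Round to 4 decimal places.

Tabulate prior·likelihood by source: [1] prior 0.1, lik 0.8, product 0.08000; [2] prior 0.2, lik 0.43, product 0.08600; [3] prior 0.7, lik 0.29, product 0.2030.
Normalizing constant = 0.36900; the posterior for Coin 3 is its product over the sum, 0.2030/0.36900 = 0.5501.

Posterior probability ≈ 0.5501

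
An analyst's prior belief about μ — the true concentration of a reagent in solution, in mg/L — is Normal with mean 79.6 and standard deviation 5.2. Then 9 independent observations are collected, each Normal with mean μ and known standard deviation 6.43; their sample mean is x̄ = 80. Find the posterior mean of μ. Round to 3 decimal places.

Posterior mean ≈ 79.942

Prior precision 1/τ₀² = 1/5.2² = 0.0369822; data precision n/σ² = 9/6.43² = 0.217681.
Posterior precision = 0.0369822 + 0.217681 = 0.254663.
Posterior mean = (0.0369822·79.6 + 0.217681·80) / 0.254663 = 79.942.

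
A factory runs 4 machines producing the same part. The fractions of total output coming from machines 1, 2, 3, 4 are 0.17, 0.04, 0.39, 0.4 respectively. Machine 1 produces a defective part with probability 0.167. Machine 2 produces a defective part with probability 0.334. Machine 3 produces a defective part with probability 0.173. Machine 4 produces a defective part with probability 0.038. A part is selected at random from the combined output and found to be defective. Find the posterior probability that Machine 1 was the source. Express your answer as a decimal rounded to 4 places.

Tabulate prior·likelihood by source: [1] prior 0.17, lik 0.167, product 0.02839; [2] prior 0.04, lik 0.334, product 0.01336; [3] prior 0.39, lik 0.173, product 0.06747; [4] prior 0.4, lik 0.038, product 0.01520.
Normalizing constant = 0.12442; the posterior for Machine 1 is its product over the sum, 0.02839/0.12442 = 0.2282.

Posterior probability ≈ 0.2282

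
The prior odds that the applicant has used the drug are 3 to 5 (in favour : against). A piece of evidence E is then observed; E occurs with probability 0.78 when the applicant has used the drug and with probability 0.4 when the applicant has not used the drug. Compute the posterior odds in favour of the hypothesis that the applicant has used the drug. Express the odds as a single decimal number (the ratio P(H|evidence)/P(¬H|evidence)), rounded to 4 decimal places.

Prior odds = 3/5 = 0.60000. In log-odds, ln(0.60000) = -0.51083.
Add log likelihood ratio: ln(1.9500) = 0.66783.
Posterior log-odds = 0.15700, so posterior odds = exp(0.15700) = 1.1700.

Posterior odds ≈ 1.1700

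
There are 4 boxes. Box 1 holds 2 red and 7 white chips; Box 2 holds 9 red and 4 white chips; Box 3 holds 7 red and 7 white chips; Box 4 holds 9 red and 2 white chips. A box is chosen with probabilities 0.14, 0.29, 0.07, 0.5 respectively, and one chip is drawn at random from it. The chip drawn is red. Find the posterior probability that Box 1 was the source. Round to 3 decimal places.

Tabulate prior·likelihood by source: [1] prior 0.14, lik 0.2222, product 0.03111; [2] prior 0.29, lik 0.6923, product 0.2008; [3] prior 0.07, lik 0.5, product 0.03500; [4] prior 0.5, lik 0.8182, product 0.4091.
Normalizing constant = 0.67597; the posterior for Box 1 is its product over the sum, 0.03111/0.67597 = 0.046.

Posterior probability ≈ 0.046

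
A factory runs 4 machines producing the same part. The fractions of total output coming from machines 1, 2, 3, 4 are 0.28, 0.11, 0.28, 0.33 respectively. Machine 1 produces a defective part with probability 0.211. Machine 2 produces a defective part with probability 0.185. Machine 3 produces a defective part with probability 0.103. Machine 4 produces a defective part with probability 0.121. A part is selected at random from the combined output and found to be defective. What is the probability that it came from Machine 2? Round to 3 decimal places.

Tabulate prior·likelihood by source: [1] prior 0.28, lik 0.211, product 0.05908; [2] prior 0.11, lik 0.185, product 0.02035; [3] prior 0.28, lik 0.103, product 0.02884; [4] prior 0.33, lik 0.121, product 0.03993.
Normalizing constant = 0.14820; the posterior for Machine 2 is its product over the sum, 0.02035/0.14820 = 0.137.

Posterior probability ≈ 0.137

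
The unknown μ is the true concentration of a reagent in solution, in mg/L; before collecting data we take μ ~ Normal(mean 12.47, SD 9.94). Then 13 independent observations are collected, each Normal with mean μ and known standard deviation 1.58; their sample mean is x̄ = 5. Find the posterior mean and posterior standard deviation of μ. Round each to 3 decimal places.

With known σ, the Normal prior is conjugate. Weight on the data is w = (n/σ²)/(n/σ² + 1/τ₀²) = 5.20750/(5.20750+0.0101211) = 0.99806.
Posterior mean = w·x̄ + (1−w)·μ₀ = 0.99806·5 + 0.0019398·12.47 = 5.014. Posterior variance = 1/(5.20750+0.0101211) = 0.191658, so SD = 0.438.

Posterior mean ≈ 5.014; posterior SD ≈ 0.438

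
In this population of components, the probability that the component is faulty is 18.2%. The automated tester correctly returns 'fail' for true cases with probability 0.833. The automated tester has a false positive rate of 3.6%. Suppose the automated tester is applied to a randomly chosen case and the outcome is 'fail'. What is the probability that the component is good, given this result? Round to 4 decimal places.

Write H for 'the component is faulty'. Prior odds H:¬H = 0.182/0.818 = 0.22249. For the 'fail' outcome, the likelihood ratio is 0.833/0.036 = 23.139.
Posterior odds = 0.22249 × 23.139 = 5.1483, so P(H|E) = 5.1483/(1+5.1483) = 0.8374. Then P(¬H|E) = 1 − 0.8374 = 0.1626.

P(¬H | E) ≈ 0.1626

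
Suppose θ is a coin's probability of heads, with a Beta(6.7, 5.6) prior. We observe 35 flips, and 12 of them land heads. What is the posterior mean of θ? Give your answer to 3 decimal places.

Posterior mean ≈ 0.395

The binomial likelihood is conjugate to the Beta prior: with 12 successes and 23 failures, the posterior is Beta(6.7+12, 5.6+23) = Beta(18.7, 28.6).
Posterior mean = α/(α+β) = 18.7/47.3 = 0.395.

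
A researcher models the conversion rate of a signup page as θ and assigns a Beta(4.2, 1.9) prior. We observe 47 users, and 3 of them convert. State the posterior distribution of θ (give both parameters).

The binomial likelihood is conjugate to the Beta prior: with 3 successes and 44 failures, the posterior is Beta(4.2+3, 1.9+44) = Beta(7.2, 45.9).

Posterior: Beta(7.2, 45.9)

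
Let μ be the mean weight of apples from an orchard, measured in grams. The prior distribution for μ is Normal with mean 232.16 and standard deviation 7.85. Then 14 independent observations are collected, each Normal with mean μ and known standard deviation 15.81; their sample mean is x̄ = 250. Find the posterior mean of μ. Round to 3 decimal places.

Posterior mean ≈ 245.992

With known σ, the Normal prior is conjugate. Weight on the data is w = (n/σ²)/(n/σ² + 1/τ₀²) = 0.0560098/(0.0560098+0.0162278) = 0.77535.
Posterior mean = w·x̄ + (1−w)·μ₀ = 0.77535·250 + 0.22465·232.16 = 245.992.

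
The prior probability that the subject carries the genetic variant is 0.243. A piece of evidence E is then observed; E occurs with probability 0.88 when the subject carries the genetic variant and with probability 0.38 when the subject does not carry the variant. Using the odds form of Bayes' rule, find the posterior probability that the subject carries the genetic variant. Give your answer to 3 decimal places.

Prior odds = 0.243/(1−0.243) = 0.32100.
Likelihood ratio for E = 0.88/0.38 = 2.3158.
Posterior odds = prior odds × LR = 0.74338.
Posterior probability = odds/(1+odds) = 0.74338/1.7434 = 0.426.

Posterior probability ≈ 0.426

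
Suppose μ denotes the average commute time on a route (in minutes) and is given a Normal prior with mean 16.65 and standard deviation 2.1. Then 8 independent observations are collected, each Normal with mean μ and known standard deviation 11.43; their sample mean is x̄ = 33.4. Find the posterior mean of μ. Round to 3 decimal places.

With known σ, the Normal prior is conjugate. Weight on the data is w = (n/σ²)/(n/σ² + 1/τ₀²) = 0.0612347/(0.0612347+0.226757) = 0.21263.
Posterior mean = w·x̄ + (1−w)·μ₀ = 0.21263·33.4 + 0.78737·16.65 = 20.211.

Posterior mean ≈ 20.211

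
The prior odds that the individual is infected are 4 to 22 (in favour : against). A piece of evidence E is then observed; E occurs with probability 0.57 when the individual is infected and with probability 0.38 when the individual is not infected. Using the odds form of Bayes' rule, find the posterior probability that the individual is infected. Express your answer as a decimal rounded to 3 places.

Prior odds = 4/22 = 0.18182. In log-odds, ln(0.18182) = -1.7047.
Add log likelihood ratio: ln(1.5000) = 0.40547.
Posterior log-odds = -1.2993, so posterior odds = exp(-1.2993) = 0.27273. Converting, P(H|E) = 0.27273/1.2727 = 0.214.

Posterior probability ≈ 0.214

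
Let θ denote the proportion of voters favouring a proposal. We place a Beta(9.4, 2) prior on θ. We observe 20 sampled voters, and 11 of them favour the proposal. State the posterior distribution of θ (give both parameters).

Posterior: Beta(20.4, 11)

Observing 11 successes and 9 failures updates Beta(9.4, 2) by adding the success and failure counts to the two shape parameters: α = 9.4+11 = 20.4, β = 2+9 = 11.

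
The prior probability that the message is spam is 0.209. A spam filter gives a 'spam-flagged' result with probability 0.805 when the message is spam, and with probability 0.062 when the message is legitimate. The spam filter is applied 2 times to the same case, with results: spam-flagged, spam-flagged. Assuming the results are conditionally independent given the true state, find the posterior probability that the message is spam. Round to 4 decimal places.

Let H be the event that the message is spam; start with P(H) = 0.209. P('spam-flagged'|H) = 0.805, P('spam-flagged'|¬H) = 0.062.
Update on result 1 ('spam-flagged'): P(H) ← 0.805·0.2090 / (0.805·0.2090 + 0.062·0.7910) = 0.16825/0.21729 = 0.7743.
Update on result 2 ('spam-flagged'): P(H) ← 0.805·0.7743 / (0.805·0.7743 + 0.062·0.2257) = 0.62331/0.63730 = 0.9780.

Posterior P(H) ≈ 0.9780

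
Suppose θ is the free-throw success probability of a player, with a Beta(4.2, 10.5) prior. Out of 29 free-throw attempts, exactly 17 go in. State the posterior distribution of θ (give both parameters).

Posterior: Beta(21.2, 22.5)

The binomial likelihood is conjugate to the Beta prior: with 17 successes and 12 failures, the posterior is Beta(4.2+17, 10.5+12) = Beta(21.2, 22.5).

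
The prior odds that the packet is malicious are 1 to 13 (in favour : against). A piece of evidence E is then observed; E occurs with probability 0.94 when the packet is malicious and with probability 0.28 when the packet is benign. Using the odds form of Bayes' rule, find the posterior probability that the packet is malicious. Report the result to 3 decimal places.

Prior odds = 1/13 = 0.076923.
Likelihood ratio for E = 0.94/0.28 = 3.3571.
Posterior odds = prior odds × LR = 0.25824.
Posterior probability = odds/(1+odds) = 0.25824/1.2582 = 0.205.

Posterior probability ≈ 0.205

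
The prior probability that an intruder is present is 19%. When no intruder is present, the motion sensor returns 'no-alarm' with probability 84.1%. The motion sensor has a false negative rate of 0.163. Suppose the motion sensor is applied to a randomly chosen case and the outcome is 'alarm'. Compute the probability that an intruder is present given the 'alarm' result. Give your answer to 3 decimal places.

Write H for 'an intruder is present'. Prior odds H:¬H = 0.19/0.81 = 0.23457. For the 'alarm' outcome, the likelihood ratio is 0.837/0.159 = 5.2642.
Posterior odds = 0.23457 × 5.2642 = 1.2348, so P(H|E) = 1.2348/(1+1.2348) = 0.553.

P(H | E) ≈ 0.553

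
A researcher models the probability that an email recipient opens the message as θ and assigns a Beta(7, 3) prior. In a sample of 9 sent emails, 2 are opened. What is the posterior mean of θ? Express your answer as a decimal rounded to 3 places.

Posterior mean ≈ 0.474

Observing 2 successes and 7 failures updates Beta(7, 3) by adding the success and failure counts to the two shape parameters: α = 7+2 = 9, β = 3+7 = 10.
Posterior mean = α/(α+β) = 9/19 = 0.474.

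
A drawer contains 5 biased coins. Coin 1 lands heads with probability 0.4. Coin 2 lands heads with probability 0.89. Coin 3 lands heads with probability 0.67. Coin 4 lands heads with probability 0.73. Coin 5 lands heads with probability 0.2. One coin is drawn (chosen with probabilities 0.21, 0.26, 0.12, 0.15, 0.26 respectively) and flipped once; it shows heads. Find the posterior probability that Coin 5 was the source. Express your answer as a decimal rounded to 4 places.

P(heads|C1) = 0.4; P(heads|C2) = 0.89; P(heads|C3) = 0.67; P(heads|C4) = 0.73; P(heads|C5) = 0.2.
Prior × likelihood for each source: 0.21·0.4=0.08400, 0.26·0.89=0.2314, 0.12·0.67=0.08040, 0.15·0.73=0.1095, 0.26·0.2=0.05200. Summing gives P(heads) = 0.55730.
P(Coin 5 | heads) = 0.05200 / 0.55730 = 0.0933.

Posterior probability ≈ 0.0933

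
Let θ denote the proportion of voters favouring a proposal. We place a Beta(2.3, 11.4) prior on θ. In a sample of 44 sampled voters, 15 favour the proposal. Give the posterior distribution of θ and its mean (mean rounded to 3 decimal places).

The binomial likelihood is conjugate to the Beta prior: with 15 successes and 29 failures, the posterior is Beta(2.3+15, 11.4+29) = Beta(17.3, 40.4).
E[θ | data] = 17.3/(17.3+40.4) = 0.300.

Posterior: Beta(17.3, 40.4); mean ≈ 0.300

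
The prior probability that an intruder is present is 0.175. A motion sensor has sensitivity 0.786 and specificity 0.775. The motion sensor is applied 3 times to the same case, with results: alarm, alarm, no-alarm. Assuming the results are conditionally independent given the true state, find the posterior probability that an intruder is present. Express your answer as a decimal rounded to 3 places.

Posterior P(H) ≈ 0.417

With H the event that an intruder is present, the joint likelihood of the observed sequence is P(data|H) = 0.786·0.786·0.214 = 0.13221 and P(data|¬H) = 0.225·0.225·0.775 = 0.039234.
Bayes: P(H|data) = 0.175·0.13221 / (0.175·0.13221 + 0.825·0.039234) = 0.023136/0.055505 = 0.4168.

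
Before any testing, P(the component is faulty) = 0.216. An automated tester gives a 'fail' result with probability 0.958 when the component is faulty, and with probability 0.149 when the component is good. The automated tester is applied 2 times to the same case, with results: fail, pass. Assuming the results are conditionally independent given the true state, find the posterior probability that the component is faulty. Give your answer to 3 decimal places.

Posterior P(H) ≈ 0.080

Let H be the event that the component is faulty; start with P(H) = 0.216. P('fail'|H) = 0.958, P('fail'|¬H) = 0.149.
Update on result 1 ('fail'): P(H) ← 0.958·0.2160 / (0.958·0.2160 + 0.149·0.7840) = 0.20693/0.32374 = 0.6392.
Update on result 2 ('pass'): P(H) ← 0.042·0.6392 / (0.042·0.6392 + 0.851·0.3608) = 0.026845/0.33391 = 0.0804.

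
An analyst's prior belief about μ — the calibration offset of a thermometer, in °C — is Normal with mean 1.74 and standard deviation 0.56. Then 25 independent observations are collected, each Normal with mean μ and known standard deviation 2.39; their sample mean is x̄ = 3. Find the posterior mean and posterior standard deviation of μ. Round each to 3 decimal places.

Prior precision 1/τ₀² = 1/0.56² = 3.18878; data precision n/σ² = 25/2.39² = 4.37667.
Posterior precision = 3.18878 + 4.37667 = 7.56545, giving posterior SD = 1/√7.56545 = 0.364.
Posterior mean = (3.18878·1.74 + 4.37667·3) / 7.56545 = 2.469.

Posterior mean ≈ 2.469; posterior SD ≈ 0.364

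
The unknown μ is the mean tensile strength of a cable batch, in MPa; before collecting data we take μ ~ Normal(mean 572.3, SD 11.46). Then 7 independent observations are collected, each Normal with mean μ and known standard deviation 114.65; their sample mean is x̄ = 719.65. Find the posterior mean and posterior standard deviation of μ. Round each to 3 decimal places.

Prior precision 1/τ₀² = 1/11.46² = 0.00761431; data precision n/σ² = 7/114.65² = 0.00053254.
Posterior precision = 0.00761431 + 0.00053254 = 0.00814685, giving posterior SD = 1/√0.00814685 = 11.079.
Posterior mean = (0.00761431·572.3 + 0.00053254·719.65) / 0.00814685 = 581.932.

Posterior mean ≈ 581.932; posterior SD ≈ 11.079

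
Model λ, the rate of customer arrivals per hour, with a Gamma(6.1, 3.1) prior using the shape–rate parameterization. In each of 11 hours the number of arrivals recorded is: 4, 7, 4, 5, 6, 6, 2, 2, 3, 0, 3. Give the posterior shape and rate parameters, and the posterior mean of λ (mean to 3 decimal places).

Posterior: Gamma(shape=48.1, rate=14.1); mean ≈ 3.411

The Poisson likelihood adds the total count to the shape and the number of exposure periods to the rate. Here ∑xᵢ = 42 and n = 11, so shape 6.1→48.1 and rate 3.1→14.1.
E[λ | data] = 48.1/14.1 = 3.411.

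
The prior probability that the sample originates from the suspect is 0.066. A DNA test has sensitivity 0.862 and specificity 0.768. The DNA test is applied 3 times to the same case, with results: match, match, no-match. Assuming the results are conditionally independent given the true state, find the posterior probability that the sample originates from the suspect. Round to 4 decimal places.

Posterior P(H) ≈ 0.1491

Let H be the event that the sample originates from the suspect; start with P(H) = 0.066. P('match'|H) = 0.862, P('match'|¬H) = 0.232.
Update on result 1 ('match'): P(H) ← 0.862·0.0660 / (0.862·0.0660 + 0.232·0.9340) = 0.056892/0.27358 = 0.2080.
Update on result 2 ('match'): P(H) ← 0.862·0.2080 / (0.862·0.2080 + 0.232·0.7920) = 0.17926/0.36301 = 0.4938.
Update on result 3 ('no-match'): P(H) ← 0.138·0.4938 / (0.138·0.4938 + 0.768·0.5062) = 0.068145/0.45690 = 0.1491.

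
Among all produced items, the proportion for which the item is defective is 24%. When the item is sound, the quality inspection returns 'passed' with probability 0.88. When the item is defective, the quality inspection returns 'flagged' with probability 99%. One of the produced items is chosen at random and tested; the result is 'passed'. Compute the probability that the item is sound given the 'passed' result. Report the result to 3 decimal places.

P(¬H | E) ≈ 0.996

Let H be the event that the item is defective. P(H) = 0.24, so P(¬H) = 0.76. With E the 'passed' result, P(E|H) = 0.01 and P(E|¬H) = 0.88.
P(E) = 0.01·0.24 + 0.88·0.76 = 0.0024000 + 0.66880 = 0.67120.
By Bayes' theorem, P(H|E) = 0.0024000 / 0.67120 = 0.004. Hence P(¬H|E) = 1 − 0.004 = 0.996.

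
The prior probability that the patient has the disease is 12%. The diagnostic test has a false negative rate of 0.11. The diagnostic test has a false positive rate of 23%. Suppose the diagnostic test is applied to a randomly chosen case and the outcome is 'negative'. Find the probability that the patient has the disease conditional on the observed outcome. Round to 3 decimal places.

Let H be the event that the patient has the disease. P(H) = 0.12, so P(¬H) = 0.88. With E the 'negative' result, P(E|H) = 0.11 and P(E|¬H) = 0.77.
P(E) = 0.11·0.12 + 0.77·0.88 = 0.013200 + 0.67760 = 0.69080.
By Bayes' theorem, P(H|E) = 0.013200 / 0.69080 = 0.019.

P(H | E) ≈ 0.019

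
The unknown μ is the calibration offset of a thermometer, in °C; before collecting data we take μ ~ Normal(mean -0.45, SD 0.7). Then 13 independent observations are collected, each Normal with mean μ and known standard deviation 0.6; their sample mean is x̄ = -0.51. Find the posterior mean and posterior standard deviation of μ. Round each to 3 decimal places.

Posterior mean ≈ -0.507; posterior SD ≈ 0.162

With known σ, the Normal prior is conjugate. Weight on the data is w = (n/σ²)/(n/σ² + 1/τ₀²) = 36.1111/(36.1111+2.04082) = 0.94651.
Posterior mean = w·x̄ + (1−w)·μ₀ = 0.94651·-0.51 + 0.053492·-0.45 = -0.507. Posterior variance = 1/(36.1111+2.04082) = 0.0262110, so SD = 0.162.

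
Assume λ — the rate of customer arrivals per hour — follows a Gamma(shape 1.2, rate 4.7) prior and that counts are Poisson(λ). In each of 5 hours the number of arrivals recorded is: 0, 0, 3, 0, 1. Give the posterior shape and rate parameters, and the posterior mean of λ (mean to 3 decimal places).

Posterior: Gamma(shape=5.2, rate=9.7); mean ≈ 0.536

The Poisson likelihood adds the total count to the shape and the number of exposure periods to the rate. Here ∑xᵢ = 4 and n = 5, so shape 1.2→5.2 and rate 4.7→9.7.
Posterior mean = shape/rate = 5.2/9.7 = 0.536.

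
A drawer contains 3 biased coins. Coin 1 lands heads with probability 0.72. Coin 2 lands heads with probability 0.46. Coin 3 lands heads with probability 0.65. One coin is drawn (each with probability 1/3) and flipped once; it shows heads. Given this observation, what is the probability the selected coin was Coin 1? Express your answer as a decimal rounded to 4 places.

Posterior probability ≈ 0.3934

Tabulate prior·likelihood by source: [1] prior 0.333333, lik 0.72, product 0.2400; [2] prior 0.333333, lik 0.46, product 0.1533; [3] prior 0.333333, lik 0.65, product 0.2167.
Normalizing constant = 0.61000; the posterior for Coin 1 is its product over the sum, 0.2400/0.61000 = 0.3934.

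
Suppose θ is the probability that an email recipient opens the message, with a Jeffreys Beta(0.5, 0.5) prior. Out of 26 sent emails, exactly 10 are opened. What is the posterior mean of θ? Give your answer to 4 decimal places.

The binomial likelihood is conjugate to the Beta prior: with 10 successes and 16 failures, the posterior is Beta(0.5+10, 0.5+16) = Beta(10.5, 16.5).
Posterior mean = α/(α+β) = 10.5/27 = 0.3889.

Posterior mean ≈ 0.3889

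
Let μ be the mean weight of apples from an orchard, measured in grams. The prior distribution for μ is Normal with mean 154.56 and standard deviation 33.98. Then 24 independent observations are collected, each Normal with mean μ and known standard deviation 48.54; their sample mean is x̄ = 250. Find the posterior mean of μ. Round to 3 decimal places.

Prior precision 1/τ₀² = 1/33.98² = 0.00086607; data precision n/σ² = 24/48.54² = 0.0101862.
Posterior precision = 0.00086607 + 0.0101862 = 0.0110523.
Posterior mean = (0.00086607·154.56 + 0.0101862·250) / 0.0110523 = 242.521.

Posterior mean ≈ 242.521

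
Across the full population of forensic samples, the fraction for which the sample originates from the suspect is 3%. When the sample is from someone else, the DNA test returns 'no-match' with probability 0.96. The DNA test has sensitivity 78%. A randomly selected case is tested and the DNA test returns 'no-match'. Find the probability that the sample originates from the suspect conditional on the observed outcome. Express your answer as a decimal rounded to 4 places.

Write H for 'the sample originates from the suspect'. Prior odds H:¬H = 0.03/0.97 = 0.030928. For the 'no-match' outcome, the likelihood ratio is 0.22/0.96 = 0.22917.
Posterior odds = 0.030928 × 0.22917 = 0.0070876, so P(H|E) = 0.0070876/(1+0.0070876) = 0.0070.

P(H | E) ≈ 0.0070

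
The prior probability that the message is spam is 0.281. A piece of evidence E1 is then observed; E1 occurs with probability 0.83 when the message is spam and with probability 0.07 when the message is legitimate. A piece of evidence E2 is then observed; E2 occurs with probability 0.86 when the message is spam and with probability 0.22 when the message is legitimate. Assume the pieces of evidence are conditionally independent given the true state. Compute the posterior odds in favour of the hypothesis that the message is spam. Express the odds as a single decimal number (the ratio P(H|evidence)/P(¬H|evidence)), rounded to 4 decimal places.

Posterior odds ≈ 18.1148

Prior odds = 0.281/(1−0.281) = 0.39082. In log-odds, ln(0.39082) = -0.93951.
Add log likelihood ratios: ln(11.857) + ln(3.9091) = 3.8362.
Posterior log-odds = 2.8967, so posterior odds = exp(2.8967) = 18.115.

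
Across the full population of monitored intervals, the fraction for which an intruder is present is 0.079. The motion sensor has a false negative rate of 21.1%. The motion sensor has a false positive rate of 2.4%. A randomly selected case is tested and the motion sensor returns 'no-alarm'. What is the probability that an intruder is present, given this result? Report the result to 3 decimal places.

Let H be the event that an intruder is present. P(H) = 0.079, so P(¬H) = 0.921. With E the 'no-alarm' result, P(E|H) = 0.211 and P(E|¬H) = 0.976.
P(E) = 0.211·0.079 + 0.976·0.921 = 0.016669 + 0.89890 = 0.91557.
By Bayes' theorem, P(H|E) = 0.016669 / 0.91557 = 0.018.

P(H | E) ≈ 0.018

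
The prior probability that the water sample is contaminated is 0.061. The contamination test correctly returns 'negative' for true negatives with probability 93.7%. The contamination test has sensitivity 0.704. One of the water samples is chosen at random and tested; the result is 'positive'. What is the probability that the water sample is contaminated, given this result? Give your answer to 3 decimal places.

P(H | E) ≈ 0.421

Let H be the event that the water sample is contaminated. P(H) = 0.061, so P(¬H) = 0.939. With E the 'positive' result, P(E|H) = 0.704 and P(E|¬H) = 0.063.
P(E) = 0.704·0.061 + 0.063·0.939 = 0.042944 + 0.059157 = 0.10210.
By Bayes' theorem, P(H|E) = 0.042944 / 0.10210 = 0.421.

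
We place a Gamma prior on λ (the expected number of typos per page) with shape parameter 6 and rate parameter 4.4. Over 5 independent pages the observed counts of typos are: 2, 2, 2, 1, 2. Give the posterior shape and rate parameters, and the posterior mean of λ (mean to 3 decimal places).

Posterior: Gamma(shape=15, rate=9.4); mean ≈ 1.596

Total count ∑xᵢ = 9 over n = 5 pages.
Gamma is conjugate to the Poisson likelihood: posterior is Gamma(shape = 6+9 = 15, rate = 4.4+5 = 9.4).
Posterior mean = shape/rate = 15/9.4 = 1.596.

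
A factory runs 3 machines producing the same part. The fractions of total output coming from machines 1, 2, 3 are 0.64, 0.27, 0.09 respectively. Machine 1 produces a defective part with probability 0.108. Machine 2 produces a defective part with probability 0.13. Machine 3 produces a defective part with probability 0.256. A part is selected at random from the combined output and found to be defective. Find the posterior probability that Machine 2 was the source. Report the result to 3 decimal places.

Posterior probability ≈ 0.276

P(defective|M1) = 0.108; P(defective|M2) = 0.13; P(defective|M3) = 0.256.
Prior × likelihood for each source: 0.64·0.108=0.06912, 0.27·0.13=0.03510, 0.09·0.256=0.02304. Summing gives P(defective) = 0.12726.
P(Machine 2 | defective) = 0.03510 / 0.12726 = 0.276.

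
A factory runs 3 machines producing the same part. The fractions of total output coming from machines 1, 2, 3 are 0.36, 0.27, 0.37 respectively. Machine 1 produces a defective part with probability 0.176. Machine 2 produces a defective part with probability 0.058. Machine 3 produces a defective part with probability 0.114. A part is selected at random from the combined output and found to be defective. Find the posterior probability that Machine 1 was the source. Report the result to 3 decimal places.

Posterior probability ≈ 0.523

P(defective|M1) = 0.176; P(defective|M2) = 0.058; P(defective|M3) = 0.114.
Prior × likelihood for each source: 0.36·0.176=0.06336, 0.27·0.058=0.01566, 0.37·0.114=0.04218. Summing gives P(defective) = 0.12120.
P(Machine 1 | defective) = 0.06336 / 0.12120 = 0.523.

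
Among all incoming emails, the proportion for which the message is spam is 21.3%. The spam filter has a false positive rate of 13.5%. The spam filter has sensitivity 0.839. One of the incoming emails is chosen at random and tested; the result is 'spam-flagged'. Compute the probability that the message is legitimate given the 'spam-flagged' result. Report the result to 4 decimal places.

P(¬H | E) ≈ 0.3729

Write H for 'the message is spam'. Prior odds H:¬H = 0.213/0.787 = 0.27065. For the 'spam-flagged' outcome, the likelihood ratio is 0.839/0.135 = 6.2148.
Posterior odds = 0.27065 × 6.2148 = 1.6820, so P(H|E) = 1.6820/(1+1.6820) = 0.6271. Then P(¬H|E) = 1 − 0.6271 = 0.3729.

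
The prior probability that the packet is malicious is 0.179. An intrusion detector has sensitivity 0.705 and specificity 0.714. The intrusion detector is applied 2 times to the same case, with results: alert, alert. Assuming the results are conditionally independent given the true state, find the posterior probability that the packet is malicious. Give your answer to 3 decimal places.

Let H be the event that the packet is malicious; start with P(H) = 0.179. P('alert'|H) = 0.705, P('alert'|¬H) = 0.286.
Update on result 1 ('alert'): P(H) ← 0.705·0.1790 / (0.705·0.1790 + 0.286·0.8210) = 0.12619/0.36100 = 0.3496.
Update on result 2 ('alert'): P(H) ← 0.705·0.3496 / (0.705·0.3496 + 0.286·0.6504) = 0.24645/0.43247 = 0.5699.

Posterior P(H) ≈ 0.570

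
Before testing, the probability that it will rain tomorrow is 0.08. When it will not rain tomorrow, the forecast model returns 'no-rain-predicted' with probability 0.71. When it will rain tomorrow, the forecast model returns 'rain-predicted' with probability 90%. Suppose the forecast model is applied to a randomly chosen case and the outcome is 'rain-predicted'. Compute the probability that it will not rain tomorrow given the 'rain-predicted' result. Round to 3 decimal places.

Write H for 'it will rain tomorrow'. Prior odds H:¬H = 0.08/0.92 = 0.086957. For the 'rain-predicted' outcome, the likelihood ratio is 0.9/0.29 = 3.1034.
Posterior odds = 0.086957 × 3.1034 = 0.26987, so P(H|E) = 0.26987/(1+0.26987) = 0.213. Then P(¬H|E) = 1 − 0.213 = 0.787.

P(¬H | E) ≈ 0.787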